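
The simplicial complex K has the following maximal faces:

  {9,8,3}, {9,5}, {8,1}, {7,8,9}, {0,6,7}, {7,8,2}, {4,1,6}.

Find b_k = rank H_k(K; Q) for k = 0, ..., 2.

b_0 = 1, b_1 = 1, b_2 = 0.

Take the total order 0 < 1 < 2 < 3 < 4 < 5 < 6 < 7 < 8 < 9 on the vertex set. Then K (dimension 2) consists of the simplices:

  0-simplices (10): [0], [1], [2], [3], [4], [5], [6], [7], [8], [9]
  1-simplices (15): [0,6], [0,7], [1,4], [1,6], [1,8], [2,7], [2,8], [3,8], [3,9], [4,6], [5,9], [6,7], [7,8], [7,9], [8,9]
  2-simplices (5): [0,6,7], [1,4,6], [2,7,8], [3,8,9], [7,8,9]

giving chain groups C_0 ≅ Z^10, C_1 ≅ Z^15, C_2 ≅ Z^5.

The boundary map ∂_1: C_1 → C_0 sends each edge [p,q] (with p < q) to q − p.
The resulting 10×15 matrix has rank 9, and its Smith normal form has invariant factors (1,1,1,1,1,1,1,1,1).

Boundary ∂_2: C_2 → C_1 sends each 2-simplex [p,q,r] to [q,r] − [p,r] + [p,q]. For instance
  ∂[7,8,9] = [8,9] − [7,9] + [7,8],
  ∂[2,7,8] = [7,8] − [2,8] + [2,7].
The resulting 15×5 matrix has rank 5, and its Smith normal form has invariant factors (1,1,1,1,1).

Reading off H_k = ker ∂_k / im ∂_{k+1}:

  H_0: rank C_0 − rank ∂_1 = 10 − 9 = 1, and the invariant factors of ∂_1 are all 1, so H_0 = Z.
  H_1: rank ker ∂_1 − rank ∂_2 = (15 − 9) − 5 = 1, and the invariant factors of ∂_2 are all 1, so H_1 = Z.
  H_2: rank ker ∂_2 − rank ∂_3 = (5 − 5) − 0 = 0, and there is no ∂_3, so H_2 = 0.

Hence the Betti numbers are b_0 = 1, b_1 = 1, b_2 = 0.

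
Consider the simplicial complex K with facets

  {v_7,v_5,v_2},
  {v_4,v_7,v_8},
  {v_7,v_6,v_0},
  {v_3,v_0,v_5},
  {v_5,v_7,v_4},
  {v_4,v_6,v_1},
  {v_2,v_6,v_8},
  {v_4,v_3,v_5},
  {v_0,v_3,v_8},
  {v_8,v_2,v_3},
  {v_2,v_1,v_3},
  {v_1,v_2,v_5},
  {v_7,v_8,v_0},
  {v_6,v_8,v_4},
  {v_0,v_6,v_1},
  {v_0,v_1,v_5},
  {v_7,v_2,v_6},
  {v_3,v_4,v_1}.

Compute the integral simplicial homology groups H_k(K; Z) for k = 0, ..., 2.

H_0 ≅ Z,  H_1 ≅ Z ⊕ Z/2,  H_2 = 0.

K has 9 vertices, 27 edges, 18 triangles.
rank ∂_0 = 0, rank ∂_1 = 8 ⇒ b_0 = 9 − 0 − 8 = 1; all invariant factors of ∂_1 are 1 so no torsion. So H_0 ≅ Z.
rank ∂_1 = 8, rank ∂_2 = 18 ⇒ b_1 = 27 − 8 − 18 = 1; ∂_2 has invariant factor(s) [2] giving torsion. So H_1 ≅ Z ⊕ Z/2.
rank ∂_2 = 18, rank ∂_3 = 0 ⇒ b_2 = 18 − 18 − 0 = 0. So H_2 ≅ 0.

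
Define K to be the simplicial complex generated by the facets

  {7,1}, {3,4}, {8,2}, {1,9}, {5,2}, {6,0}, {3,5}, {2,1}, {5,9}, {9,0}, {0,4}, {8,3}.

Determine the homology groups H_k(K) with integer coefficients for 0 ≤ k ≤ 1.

H_0 = Z,  H_1 = Z^3.

Take the total order 0 < 1 < 2 < 3 < 4 < 5 < 6 < 7 < 8 < 9 on the vertex set. Then K (dimension 1) consists of the simplices:

  0-simplices (10): [0], [1], [2], [3], [4], [5], [6], [7], [8], [9]
  1-simplices (12): [0,4], [0,6], [0,9], [1,2], [1,7], [1,9], [2,5], [2,8], [3,4], [3,5], [3,8], [5,9]

Hence C_0 ≅ Z^10, C_1 ≅ Z^12.

Boundary ∂_1: C_1 → C_0 is given by ∂[p,q] = [q] − [p]. For instance
  ∂[0,6] = [6] − [0].
This gives a 10×12 integer matrix of rank 9; reducing to Smith normal form yields diagonal entries (1,1,1,1,1,1,1,1,1).

Reading off H_k = ker ∂_k / im ∂_{k+1}:

  H_0: rank C_0 − rank ∂_1 = 10 − 9 = 1, and the invariant factors of ∂_1 are all 1, so H_0 ≅ Z.
  H_1: rank ker ∂_1 − rank ∂_2 = (12 − 9) − 0 = 3, and there is no ∂_2, so H_1 ≅ Z^3.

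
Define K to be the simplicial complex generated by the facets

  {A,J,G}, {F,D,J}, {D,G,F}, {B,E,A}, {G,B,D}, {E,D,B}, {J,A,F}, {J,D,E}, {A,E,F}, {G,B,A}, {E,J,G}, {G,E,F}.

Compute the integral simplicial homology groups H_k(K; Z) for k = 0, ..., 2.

We work with the vertex ordering A < B < D < E < F < G < J. The simplices of K, each written with vertices in increasing order, are:

  0-simplices (7): A, B, D, E, F, G, J
  1-simplices (18): AB, AE, AF, AG, AJ, BD, BE, BG, DE, DF, DG, DJ, EF, EG, EJ, FG, FJ, GJ
  2-simplices (12): ABE, ABG, AEF, AFJ, AGJ, BDE, BDG, DEJ, DFG, DFJ, EFG, EGJ

Hence C_0 ≅ Z^7, C_1 ≅ Z^18, C_2 ≅ Z^12.

∂_1: C_1 → C_0 maps an edge to its endpoints' difference, ∂[p,q] = q − p. For instance
  ∂BG = G − B.
The resulting 7×18 matrix has rank 6, and its Smith normal form has invariant factors (1,1,1,1,1,1).

∂_2: C_2 → C_1 sends each 2-simplex [p,q,r] to [q,r] − [p,r] + [p,q]. For instance
  ∂ABE = BE − AE + AB,
  ∂DEJ = EJ − DJ + DE.
The 18×12 boundary matrix has rank 12 and Smith normal form diag(1,1,1,1,1,1,1,1,1,1,1,2).

From H_k ≅ ker(∂_k) / im(∂_{k+1}) we obtain:

  H_0: rank C_0 − rank ∂_1 = 7 − 6 = 1, and the invariant factors of ∂_1 are all 1, so H_0 = Z.
  H_1: rank ker ∂_1 − rank ∂_2 = (18 − 6) − 12 = 0, and ∂_2 has invariant factor 2 > 1, so H_1 = Z/2.
  H_2: rank ker ∂_2 − rank ∂_3 = (12 − 12) − 0 = 0, and there is no ∂_3, so H_2 = 0.

H_0 ≅ Z,  H_1 ≅ Z/2,  H_2 = 0.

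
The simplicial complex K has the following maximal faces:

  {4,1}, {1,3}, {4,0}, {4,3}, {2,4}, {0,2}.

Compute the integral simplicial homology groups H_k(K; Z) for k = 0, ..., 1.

H_0 ≅ Z,  H_1 ≅ Z^2.

K has 5 vertices, 6 edges.
rank ∂_0 = 0, rank ∂_1 = 4 ⇒ b_0 = 5 − 0 − 4 = 1; all invariant factors of ∂_1 are 1 so no torsion. So H_0 = Z.
rank ∂_1 = 4, rank ∂_2 = 0 ⇒ b_1 = 6 − 4 − 0 = 2. So H_1 = Z^2.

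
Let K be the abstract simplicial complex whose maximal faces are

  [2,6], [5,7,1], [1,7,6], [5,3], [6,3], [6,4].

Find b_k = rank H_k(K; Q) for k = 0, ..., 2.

b_0 = 1, b_1 = 1, b_2 = 0.

K has 7 vertices, 9 edges, 2 triangles.
rank ∂_0 = 0, rank ∂_1 = 6 ⇒ b_0 = 7 − 0 − 6 = 1; all invariant factors of ∂_1 are 1 so no torsion. So H_0 ≅ Z.
rank ∂_1 = 6, rank ∂_2 = 2 ⇒ b_1 = 9 − 6 − 2 = 1; all invariant factors of ∂_2 are 1 so no torsion. So H_1 ≅ Z.
rank ∂_2 = 2, rank ∂_3 = 0 ⇒ b_2 = 2 − 2 − 0 = 0. So H_2 ≅ 0.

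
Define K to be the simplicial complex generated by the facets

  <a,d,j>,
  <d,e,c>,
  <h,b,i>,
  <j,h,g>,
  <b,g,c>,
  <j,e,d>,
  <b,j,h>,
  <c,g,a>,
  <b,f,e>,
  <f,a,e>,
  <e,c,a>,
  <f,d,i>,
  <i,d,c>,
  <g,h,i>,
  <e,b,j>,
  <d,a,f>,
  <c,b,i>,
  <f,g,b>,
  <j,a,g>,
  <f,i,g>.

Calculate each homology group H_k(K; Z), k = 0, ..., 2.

H_0 ≅ Z,  H_1 ≅ Z ⊕ Z/2,  H_2 = 0.

Order the vertices as a < b < c < d < e < f < g < h < i < j. Listing each simplex with vertices in this order, K has dimension 2 with simplices:

  0-simplices (10): a, b, c, d, e, f, g, h, i, j
  1-simplices (30): ac, ad, ae, af, ag, aj, bc, be, bf, bg, bh, bi, bj, cd, ce, cg, ci, de, df, di, dj, ef, ej, fg, fi, gh, gi, gj, hi, hj
  2-simplices (20): ace, acg, adf, adj, aef, agj, bcg, bci, bef, bej, bfg, bhi, bhj, cde, cdi, dej, dfi, fgi, ghi, ghj

Hence C_0 ≅ Z^10, C_1 ≅ Z^30, C_2 ≅ Z^20.

Boundary ∂_1: C_1 → C_0 is given by ∂[p,q] = [q] − [p].
As a 10×30 matrix over Z this has rank 9, with invariant factors (1,1,1,1,1,1,1,1,1).

Boundary ∂_2: C_2 → C_1 maps a triangle to the signed sum of its edges. For instance
  ∂ace = ce − ae + ac,
  ∂bhj = hj − bj + bh.
The resulting 30×20 matrix has rank 20, and its Smith normal form has invariant factors (1,1,1,1,1,1,1,1,1,1,1,1,1,1,1,1,1,1,1,2).

From H_k ≅ ker(∂_k) / im(∂_{k+1}) we obtain:

  H_0: rank C_0 − rank ∂_1 = 10 − 9 = 1, and the invariant factors of ∂_1 are all 1, so H_0 ≅ Z.
  H_1: rank ker ∂_1 − rank ∂_2 = (30 − 9) − 20 = 1, and ∂_2 has invariant factor 2 > 1, so H_1 ≅ Z ⊕ Z/2.
  H_2: rank ker ∂_2 − rank ∂_3 = (20 − 20) − 0 = 0, and there is no ∂_3, so H_2 ≅ 0.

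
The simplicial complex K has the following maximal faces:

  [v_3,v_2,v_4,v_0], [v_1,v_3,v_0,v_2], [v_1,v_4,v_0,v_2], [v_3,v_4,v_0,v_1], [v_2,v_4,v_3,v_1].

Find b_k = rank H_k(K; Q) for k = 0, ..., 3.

Fix the vertex order v_0 < v_1 < v_2 < v_3 < v_4 and write every simplex with vertices in increasing order. Then dim K = 3 and the simplices of K are:

  0-simplices (5): [v_0], [v_1], [v_2], [v_3], [v_4]
  1-simplices (10): [v_0,v_1], [v_0,v_2], [v_0,v_3], [v_0,v_4], [v_1,v_2], [v_1,v_3], [v_1,v_4], [v_2,v_3], [v_2,v_4], [v_3,v_4]
  2-simplices (10): [v_0,v_1,v_2], [v_0,v_1,v_3], [v_0,v_1,v_4], [v_0,v_2,v_3], [v_0,v_2,v_4], [v_0,v_3,v_4], [v_1,v_2,v_3], [v_1,v_2,v_4], [v_1,v_3,v_4], [v_2,v_3,v_4]
  3-simplices (5): [v_0,v_1,v_2,v_3], [v_0,v_1,v_2,v_4], [v_0,v_1,v_3,v_4], [v_0,v_2,v_3,v_4], [v_1,v_2,v_3,v_4]

so the chain groups are C_0 ≅ Z^5, C_1 ≅ Z^10, C_2 ≅ Z^10, C_3 ≅ Z^5.

Boundary ∂_1: C_1 → C_0 sends each edge [p,q] (with p < q) to q − p. For instance
  ∂[v_0,v_4] = [v_4] − [v_0].
This gives a 5×10 integer matrix of rank 4; reducing to Smith normal form yields diagonal entries (1,1,1,1).

The boundary map ∂_2: C_2 → C_1 sends each 2-simplex [p,q,r] to [q,r] − [p,r] + [p,q]. For instance
  ∂[v_1,v_3,v_4] = [v_3,v_4] − [v_1,v_4] + [v_1,v_3],
  ∂[v_1,v_2,v_4] = [v_2,v_4] − [v_1,v_4] + [v_1,v_2].
As a 10×10 matrix over Z this has rank 6, with invariant factors (1,1,1,1,1,1).

The boundary map ∂_3: C_3 → C_2 sends each 3-simplex σ to the alternating sum Σ_i (−1)^i (σ with its i-th vertex removed). For instance
  ∂[v_0,v_1,v_2,v_3] = [v_1,v_2,v_3] − [v_0,v_2,v_3] + [v_0,v_1,v_3] − [v_0,v_1,v_2],
  ∂[v_0,v_2,v_3,v_4] = [v_2,v_3,v_4] − [v_0,v_3,v_4] + [v_0,v_2,v_4] − [v_0,v_2,v_3].
The resulting 10×5 matrix has rank 4, and its Smith normal form has invariant factors (1,1,1,1).

Now H_k = ker ∂_k / im ∂_{k+1}, so:

  H_0: rank C_0 − rank ∂_1 = 5 − 4 = 1, and the invariant factors of ∂_1 are all 1, so H_0 = Z.
  H_1: rank ker ∂_1 − rank ∂_2 = (10 − 4) − 6 = 0, and the invariant factors of ∂_2 are all 1, so H_1 = 0.
  H_2: rank ker ∂_2 − rank ∂_3 = (10 − 6) − 4 = 0, and the invariant factors of ∂_3 are all 1, so H_2 = 0.
  H_3: rank ker ∂_3 − rank ∂_4 = (5 − 4) − 0 = 1, and there is no ∂_4, so H_3 = Z.

(K is a triangulation of the 3-sphere S^3.)

Hence the Betti numbers are b_0 = 1, b_1 = 0, b_2 = 0, b_3 = 1.

b_0 = 1, b_1 = 0, b_2 = 0, b_3 = 1.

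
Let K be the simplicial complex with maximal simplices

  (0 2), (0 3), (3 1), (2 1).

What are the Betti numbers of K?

b_0 = 1, b_1 = 1.

Take the total order 0 < 1 < 2 < 3 on the vertex set. Then K (dimension 1) consists of the simplices:

  0-simplices (4): [0], [1], [2], [3]
  1-simplices (4): [0,2], [0,3], [1,2], [1,3]

Hence C_0 ≅ Z^4, C_1 ≅ Z^4.

Boundary ∂_1: C_1 → C_0 maps an edge to its endpoints' difference, ∂[p,q] = q − p. For instance
  ∂[1,2] = [2] − [1].
The 4×4 boundary matrix has rank 3 and Smith normal form diag(1,1,1).

Reading off H_k = ker ∂_k / im ∂_{k+1}:

  H_0: rank C_0 − rank ∂_1 = 4 − 3 = 1, and the invariant factors of ∂_1 are all 1, so H_0 = Z.
  H_1: rank ker ∂_1 − rank ∂_2 = (4 − 3) − 0 = 1, and there is no ∂_2, so H_1 = Z.

Hence the Betti numbers are b_0 = 1, b_1 = 1.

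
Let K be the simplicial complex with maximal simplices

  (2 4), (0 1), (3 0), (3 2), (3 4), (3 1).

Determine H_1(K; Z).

K has 5 vertices, 6 edges.
rank ∂_1 = 4, rank ∂_2 = 0 ⇒ b_1 = 6 − 4 − 0 = 2. So H_1 ≅ Z^2.

H_1 ≅ Z^2.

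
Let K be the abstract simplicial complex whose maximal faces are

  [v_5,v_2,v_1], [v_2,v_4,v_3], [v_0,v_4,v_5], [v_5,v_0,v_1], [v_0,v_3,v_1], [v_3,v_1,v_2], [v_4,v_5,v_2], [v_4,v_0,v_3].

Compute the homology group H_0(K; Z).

We work with the vertex ordering v_0 < v_1 < v_2 < v_3 < v_4 < v_5. The simplices of K, each written with vertices in increasing order, are:

  0-simplices (6): [v_0], [v_1], [v_2], [v_3], [v_4], [v_5]
  1-simplices (12): [v_0,v_1], [v_0,v_3], [v_0,v_4], [v_0,v_5], [v_1,v_2], [v_1,v_3], [v_1,v_5], [v_2,v_3], [v_2,v_4], [v_2,v_5], [v_3,v_4], [v_4,v_5]
  2-simplices (8): [v_0,v_1,v_3], [v_0,v_1,v_5], [v_0,v_3,v_4], [v_0,v_4,v_5], [v_1,v_2,v_3], [v_1,v_2,v_5], [v_2,v_3,v_4], [v_2,v_4,v_5]

Hence C_0 ≅ Z^6, C_1 ≅ Z^12, C_2 ≅ Z^8.

Boundary ∂_1: C_1 → C_0 sends each edge [p,q] (with p < q) to q − p. For instance
  ∂[v_0,v_3] = [v_3] − [v_0].
This gives a 6×12 integer matrix of rank 5; reducing to Smith normal form yields diagonal entries (1,1,1,1,1).

∂_2: C_2 → C_1 maps a triangle to the signed sum of its edges. For instance
  ∂[v_2,v_3,v_4] = [v_3,v_4] − [v_2,v_4] + [v_2,v_3],
  ∂[v_1,v_2,v_5] = [v_2,v_5] − [v_1,v_5] + [v_1,v_2].
The resulting 12×8 matrix has rank 7, and its Smith normal form has invariant factors (1,1,1,1,1,1,1).

Reading off H_k = ker ∂_k / im ∂_{k+1}:

  H_0: rank C_0 − rank ∂_1 = 6 − 5 = 1, and the invariant factors of ∂_1 are all 1, so H_0 = Z.

H_0 = Z.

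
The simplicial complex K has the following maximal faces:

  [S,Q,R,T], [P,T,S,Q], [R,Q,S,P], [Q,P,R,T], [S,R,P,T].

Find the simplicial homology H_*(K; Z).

K has 5 vertices, 10 edges, 10 triangles, 5 3-simplices.
rank ∂_0 = 0, rank ∂_1 = 4 ⇒ b_0 = 5 − 0 − 4 = 1; all invariant factors of ∂_1 are 1 so no torsion. So H_0 ≅ Z.
rank ∂_1 = 4, rank ∂_2 = 6 ⇒ b_1 = 10 − 4 − 6 = 0; all invariant factors of ∂_2 are 1 so no torsion. So H_1 ≅ 0.
rank ∂_2 = 6, rank ∂_3 = 4 ⇒ b_2 = 10 − 6 − 4 = 0; all invariant factors of ∂_3 are 1 so no torsion. So H_2 ≅ 0.
rank ∂_3 = 4, rank ∂_4 = 0 ⇒ b_3 = 5 − 4 − 0 = 1. So H_3 ≅ Z.

H_0 = Z,  H_1 = 0,  H_2 = 0,  H_3 = Z.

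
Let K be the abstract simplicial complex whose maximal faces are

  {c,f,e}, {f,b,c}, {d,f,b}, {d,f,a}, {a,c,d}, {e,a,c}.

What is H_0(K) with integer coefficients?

Take the total order a < b < c < d < e < f on the vertex set. Then K (dimension 2) consists of the simplices:

  0-simplices (6): a, b, c, d, e, f
  1-simplices (12): ac, ad, ae, af, bc, bd, bf, cd, ce, cf, df, ef
  2-simplices (6): acd, ace, adf, bcf, bdf, cef

so the chain groups are C_0 ≅ Z^6, C_1 ≅ Z^12, C_2 ≅ Z^6.

Boundary ∂_1: C_1 → C_0 sends each edge [p,q] (with p < q) to q − p. For instance
  ∂af = f − a.
This gives a 6×12 integer matrix of rank 5; reducing to Smith normal form yields diagonal entries (1,1,1,1,1).

Boundary ∂_2: C_2 → C_1 acts by ∂[p,q,r] = [q,r] − [p,r] + [p,q]. For instance
  ∂adf = df − af + ad,
  ∂bdf = df − bf + bd.
This gives a 12×6 integer matrix of rank 6; reducing to Smith normal form yields diagonal entries (1,1,1,1,1,1).

Computing H_k = (kernel of ∂_k) / (image of ∂_{k+1}):

  H_0: rank C_0 − rank ∂_1 = 6 − 5 = 1, and the invariant factors of ∂_1 are all 1, so H_0 = Z.

H_0 ≅ Z.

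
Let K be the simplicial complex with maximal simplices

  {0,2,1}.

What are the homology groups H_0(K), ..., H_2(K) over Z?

Fix the vertex order 0 < 1 < 2 and write every simplex with vertices in increasing order. Then dim K = 2 and the simplices of K are:

  0-simplices (3): [0], [1], [2]
  1-simplices (3): [0,1], [0,2], [1,2]
  2-simplices (1): [0,1,2]

so the chain groups are C_0 ≅ Z^3, C_1 ≅ Z^3, C_2 ≅ Z^1.

The boundary map ∂_1: C_1 → C_0 maps an edge to its endpoints' difference, ∂[p,q] = q − p. For instance
  ∂[0,1] = [1] − [0].
As a 3×3 matrix over Z this has rank 2, with invariant factors (1,1).

Boundary ∂_2: C_2 → C_1 acts by ∂[p,q,r] = [q,r] − [p,r] + [p,q]. For instance
  ∂[0,1,2] = [1,2] − [0,2] + [0,1].
As a 3×1 matrix over Z this has rank 1, with invariant factors (1).

From H_k ≅ ker(∂_k) / im(∂_{k+1}) we obtain:

  H_0: rank C_0 − rank ∂_1 = 3 − 2 = 1, and the invariant factors of ∂_1 are all 1, so H_0 = Z.
  H_1: rank ker ∂_1 − rank ∂_2 = (3 − 2) − 1 = 0, and the invariant factors of ∂_2 are all 1, so H_1 = 0.
  H_2: rank ker ∂_2 − rank ∂_3 = (1 − 1) − 0 = 0, and there is no ∂_3, so H_2 = 0.

As a check, the Euler characteristic is 3 − 3 + 1 = 1, which agrees with 1 − 0 + 0 = 1.

H_0 ≅ Z,  H_1 = 0,  H_2 = 0.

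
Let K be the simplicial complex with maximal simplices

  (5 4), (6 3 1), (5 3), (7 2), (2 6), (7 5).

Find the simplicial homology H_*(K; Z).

H_0 = Z,  H_1 = Z,  H_2 = 0.

Take the total order 1 < 2 < 3 < 4 < 5 < 6 < 7 on the vertex set. Then K (dimension 2) consists of the simplices:

  0-simplices (7): [1], [2], [3], [4], [5], [6], [7]
  1-simplices (8): [1,3], [1,6], [2,6], [2,7], [3,5], [3,6], [4,5], [5,7]
  2-simplices (1): [1,3,6]

Hence C_0 ≅ Z^7, C_1 ≅ Z^8, C_2 ≅ Z^1.

Boundary ∂_1: C_1 → C_0 is given by ∂[p,q] = [q] − [p].
The 7×8 boundary matrix has rank 6 and Smith normal form diag(1,1,1,1,1,1).

Boundary ∂_2: C_2 → C_1 maps a triangle to the signed sum of its edges. For instance
  ∂[1,3,6] = [3,6] − [1,6] + [1,3].
The resulting 8×1 matrix has rank 1, and its Smith normal form has invariant factors (1).

Reading off H_k = ker ∂_k / im ∂_{k+1}:

  H_0: rank C_0 − rank ∂_1 = 7 − 6 = 1, and the invariant factors of ∂_1 are all 1, so H_0 ≅ Z.
  H_1: rank ker ∂_1 − rank ∂_2 = (8 − 6) − 1 = 1, and the invariant factors of ∂_2 are all 1, so H_1 ≅ Z.
  H_2: rank ker ∂_2 − rank ∂_3 = (1 − 1) − 0 = 0, and there is no ∂_3, so H_2 ≅ 0.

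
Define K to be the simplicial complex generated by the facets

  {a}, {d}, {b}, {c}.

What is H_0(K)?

H_0 ≅ Z^4.

We work with the vertex ordering a < b < c < d. The simplices of K, each written with vertices in increasing order, are:

  0-simplices (4): a, b, c, d

Hence C_0 ≅ Z^4.

Reading off H_k = ker ∂_k / im ∂_{k+1}:

  H_0: rank C_0 − rank ∂_1 = 4 − 0 = 4, and there is no ∂_1, so H_0 = Z^4.

(K is a triangulation of a set of 4 points.)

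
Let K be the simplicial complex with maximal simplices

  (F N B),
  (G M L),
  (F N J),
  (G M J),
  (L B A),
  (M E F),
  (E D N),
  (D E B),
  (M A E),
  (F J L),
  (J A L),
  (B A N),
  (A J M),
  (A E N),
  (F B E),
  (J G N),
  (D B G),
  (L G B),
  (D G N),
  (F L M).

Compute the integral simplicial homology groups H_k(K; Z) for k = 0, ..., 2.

H_0 ≅ Z,  H_1 ≅ Z ⊕ Z/2,  H_2 = 0.

Order the vertices as A < B < D < E < F < G < J < L < M < N. Listing each simplex with vertices in this order, K has dimension 2 with simplices:

  0-simplices (10): A, B, D, E, F, G, J, L, M, N
  1-simplices (30): AB, AE, AJ, AL, AM, AN, BD, BE, BF, BG, BL, BN, DE, DG, DN, EF, EM, EN, FJ, FL, FM, FN, GJ, GL, GM, GN, JL, JM, JN, LM
  2-simplices (20): ABL, ABN, AEM, AEN, AJL, AJM, BDE, BDG, BEF, BFN, BGL, DEN, DGN, EFM, FJL, FJN, FLM, GJM, GJN, GLM

giving chain groups C_0 ≅ Z^10, C_1 ≅ Z^30, C_2 ≅ Z^20.

Boundary ∂_1: C_1 → C_0 maps an edge to its endpoints' difference, ∂[p,q] = q − p. For instance
  ∂JN = N − J.
This gives a 10×30 integer matrix of rank 9; reducing to Smith normal form yields diagonal entries (1,1,1,1,1,1,1,1,1).

The boundary map ∂_2: C_2 → C_1 maps a triangle to the signed sum of its edges. For instance
  ∂DGN = GN − DN + DG,
  ∂FJL = JL − FL + FJ.
As a 30×20 matrix over Z this has rank 20, with invariant factors (1,1,1,1,1,1,1,1,1,1,1,1,1,1,1,1,1,1,1,2).

From H_k ≅ ker(∂_k) / im(∂_{k+1}) we obtain:

  H_0: rank C_0 − rank ∂_1 = 10 − 9 = 1, and the invariant factors of ∂_1 are all 1, so H_0 = Z.
  H_1: rank ker ∂_1 − rank ∂_2 = (30 − 9) − 20 = 1, and ∂_2 has invariant factor 2 > 1, so H_1 = Z ⊕ Z/2.
  H_2: rank ker ∂_2 − rank ∂_3 = (20 − 20) − 0 = 0, and there is no ∂_3, so H_2 = 0.

As a check, the Euler characteristic is 10 − 30 + 20 = 0, which agrees with 1 − 1 + 0 = 0.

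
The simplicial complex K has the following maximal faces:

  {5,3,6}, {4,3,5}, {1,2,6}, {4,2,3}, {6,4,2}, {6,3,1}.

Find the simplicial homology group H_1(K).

H_1 ≅ Z.

Fix the vertex order 1 < 2 < 3 < 4 < 5 < 6 and write every simplex with vertices in increasing order. Then dim K = 2 and the simplices of K are:

  0-simplices (6): [1], [2], [3], [4], [5], [6]
  1-simplices (12): [1,2], [1,3], [1,6], [2,3], [2,4], [2,6], [3,4], [3,5], [3,6], [4,5], [4,6], [5,6]
  2-simplices (6): [1,2,6], [1,3,6], [2,3,4], [2,4,6], [3,4,5], [3,5,6]

giving chain groups C_0 ≅ Z^6, C_1 ≅ Z^12, C_2 ≅ Z^6.

∂_1: C_1 → C_0 sends each edge [p,q] (with p < q) to q − p. For instance
  ∂[4,5] = [5] − [4].
The resulting 6×12 matrix has rank 5, and its Smith normal form has invariant factors (1,1,1,1,1).

The boundary map ∂_2: C_2 → C_1 sends each 2-simplex [p,q,r] to [q,r] − [p,r] + [p,q]. For instance
  ∂[3,5,6] = [5,6] − [3,6] + [3,5],
  ∂[2,4,6] = [4,6] − [2,6] + [2,4].
The 12×6 boundary matrix has rank 6 and Smith normal form diag(1,1,1,1,1,1).

From H_k ≅ ker(∂_k) / im(∂_{k+1}) we obtain:

  H_1: rank ker ∂_1 − rank ∂_2 = (12 − 5) − 6 = 1, and the invariant factors of ∂_2 are all 1, so H_1 ≅ Z.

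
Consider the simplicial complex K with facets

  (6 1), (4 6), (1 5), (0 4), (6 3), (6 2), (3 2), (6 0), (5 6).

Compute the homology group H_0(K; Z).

Fix the vertex order 0 < 1 < 2 < 3 < 4 < 5 < 6 and write every simplex with vertices in increasing order. Then dim K = 1 and the simplices of K are:

  0-simplices (7): [0], [1], [2], [3], [4], [5], [6]
  1-simplices (9): [0,4], [0,6], [1,5], [1,6], [2,3], [2,6], [3,6], [4,6], [5,6]

so the chain groups are C_0 ≅ Z^7, C_1 ≅ Z^9.

Boundary ∂_1: C_1 → C_0 maps an edge to its endpoints' difference, ∂[p,q] = q − p.
The resulting 7×9 matrix has rank 6, and its Smith normal form has invariant factors (1,1,1,1,1,1).

Reading off H_k = ker ∂_k / im ∂_{k+1}:

  H_0: rank C_0 − rank ∂_1 = 7 − 6 = 1, and the invariant factors of ∂_1 are all 1, so H_0 ≅ Z.

(K is a triangulation of a wedge of 3 circles.)

H_0 ≅ Z.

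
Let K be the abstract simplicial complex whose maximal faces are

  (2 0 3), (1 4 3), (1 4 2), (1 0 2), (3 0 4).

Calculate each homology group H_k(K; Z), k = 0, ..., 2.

H_0 ≅ Z,  H_1 ≅ Z,  H_2 = 0.

Take the total order 0 < 1 < 2 < 3 < 4 on the vertex set. Then K (dimension 2) consists of the simplices:

  0-simplices (5): [0], [1], [2], [3], [4]
  1-simplices (10): [0,1], [0,2], [0,3], [0,4], [1,2], [1,3], [1,4], [2,3], [2,4], [3,4]
  2-simplices (5): [0,1,2], [0,2,3], [0,3,4], [1,2,4], [1,3,4]

Hence C_0 ≅ Z^5, C_1 ≅ Z^10, C_2 ≅ Z^5.

∂_1: C_1 → C_0 maps an edge to its endpoints' difference, ∂[p,q] = q − p. For instance
  ∂[1,2] = [2] − [1].
The resulting 5×10 matrix has rank 4, and its Smith normal form has invariant factors (1,1,1,1).

Boundary ∂_2: C_2 → C_1 maps a triangle to the signed sum of its edges. For instance
  ∂[0,1,2] = [1,2] − [0,2] + [0,1],
  ∂[1,3,4] = [3,4] − [1,4] + [1,3].
As a 10×5 matrix over Z this has rank 5, with invariant factors (1,1,1,1,1).

Computing H_k = (kernel of ∂_k) / (image of ∂_{k+1}):

  H_0: rank C_0 − rank ∂_1 = 5 − 4 = 1, and the invariant factors of ∂_1 are all 1, so H_0 ≅ Z.
  H_1: rank ker ∂_1 − rank ∂_2 = (10 − 4) − 5 = 1, and the invariant factors of ∂_2 are all 1, so H_1 ≅ Z.
  H_2: rank ker ∂_2 − rank ∂_3 = (5 − 5) − 0 = 0, and there is no ∂_3, so H_2 ≅ 0.

As a check, the Euler characteristic is 5 − 10 + 5 = 0, which agrees with 1 − 1 + 0 = 0.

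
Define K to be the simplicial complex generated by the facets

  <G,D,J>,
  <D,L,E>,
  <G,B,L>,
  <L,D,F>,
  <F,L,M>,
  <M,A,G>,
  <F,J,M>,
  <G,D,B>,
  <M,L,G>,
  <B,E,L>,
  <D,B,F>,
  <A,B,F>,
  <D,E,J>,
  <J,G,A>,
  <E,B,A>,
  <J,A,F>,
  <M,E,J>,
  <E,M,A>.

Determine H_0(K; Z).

H_0 = Z.

Order the vertices as A < B < D < E < F < G < J < L < M. Listing each simplex with vertices in this order, K has dimension 2 with simplices:

  0-simplices (9): A, B, D, E, F, G, J, L, M
  1-simplices (27): AB, AE, AF, AG, AJ, AM, BD, BE, BF, BG, BL, DE, DF, DG, DJ, DL, EJ, EL, EM, FJ, FL, FM, GJ, GL, GM, JM, LM
  2-simplices (18): ABE, ABF, AEM, AFJ, AGJ, AGM, BDF, BDG, BEL, BGL, DEJ, DEL, DFL, DGJ, EJM, FJM, FLM, GLM

giving chain groups C_0 ≅ Z^9, C_1 ≅ Z^27, C_2 ≅ Z^18.

Boundary ∂_1: C_1 → C_0 sends each edge [p,q] (with p < q) to q − p. For instance
  ∂EL = L − E.
This gives a 9×27 integer matrix of rank 8; reducing to Smith normal form yields diagonal entries (1,1,1,1,1,1,1,1).

Boundary ∂_2: C_2 → C_1 sends each 2-simplex [p,q,r] to [q,r] − [p,r] + [p,q]. For instance
  ∂DEJ = EJ − DJ + DE,
  ∂AFJ = FJ − AJ + AF.
The 27×18 boundary matrix has rank 18 and Smith normal form diag(1,1,1,1,1,1,1,1,1,1,1,1,1,1,1,1,1,2).

Now H_k = ker ∂_k / im ∂_{k+1}, so:

  H_0: rank C_0 − rank ∂_1 = 9 − 8 = 1, and the invariant factors of ∂_1 are all 1, so H_0 = Z.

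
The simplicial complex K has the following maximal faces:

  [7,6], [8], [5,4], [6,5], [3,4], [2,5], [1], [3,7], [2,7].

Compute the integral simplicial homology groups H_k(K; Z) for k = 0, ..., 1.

H_0 ≅ Z^3,  H_1 ≅ Z^2.

Order the vertices as 1 < 2 < 3 < 4 < 5 < 6 < 7 < 8. Listing each simplex with vertices in this order, K has dimension 1 with simplices:

  0-simplices (8): [1], [2], [3], [4], [5], [6], [7], [8]
  1-simplices (7): [2,5], [2,7], [3,4], [3,7], [4,5], [5,6], [6,7]

so the chain groups are C_0 ≅ Z^8, C_1 ≅ Z^7.

Boundary ∂_1: C_1 → C_0 sends each edge [p,q] (with p < q) to q − p.
The resulting 8×7 matrix has rank 5, and its Smith normal form has invariant factors (1,1,1,1,1).

Now H_k = ker ∂_k / im ∂_{k+1}, so:

  H_0: rank C_0 − rank ∂_1 = 8 − 5 = 3, and the invariant factors of ∂_1 are all 1, so H_0 = Z^3.
  H_1: rank ker ∂_1 − rank ∂_2 = (7 − 5) − 0 = 2, and there is no ∂_2, so H_1 = Z^2.

As a check, the Euler characteristic is 8 − 7 = 1, which agrees with 3 − 2 = 1.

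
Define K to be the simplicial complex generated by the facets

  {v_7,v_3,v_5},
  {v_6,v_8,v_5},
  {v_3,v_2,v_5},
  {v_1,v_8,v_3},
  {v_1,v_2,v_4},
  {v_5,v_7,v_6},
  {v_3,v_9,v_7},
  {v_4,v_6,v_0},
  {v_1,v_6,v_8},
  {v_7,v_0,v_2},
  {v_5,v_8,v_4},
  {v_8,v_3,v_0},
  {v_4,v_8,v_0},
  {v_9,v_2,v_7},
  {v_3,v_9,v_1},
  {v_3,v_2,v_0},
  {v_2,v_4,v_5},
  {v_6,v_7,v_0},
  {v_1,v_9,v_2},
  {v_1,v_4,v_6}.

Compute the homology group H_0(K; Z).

H_0 = Z.

We work with the vertex ordering v_0 < v_1 < v_2 < v_3 < v_4 < v_5 < v_6 < v_7 < v_8 < v_9. The simplices of K, each written with vertices in increasing order, are:

  0-simplices (10): [v_0], [v_1], [v_2], [v_3], [v_4], [v_5], [v_6], [v_7], [v_8], [v_9]
  1-simplices (30): (30 of them)
  2-simplices (20): (20 of them)

Hence C_0 ≅ Z^10, C_1 ≅ Z^30, C_2 ≅ Z^20.

Boundary ∂_1: C_1 → C_0 maps an edge to its endpoints' difference, ∂[p,q] = q − p. For instance
  ∂[v_3,v_9] = [v_9] − [v_3].
The resulting 10×30 matrix has rank 9, and its Smith normal form has invariant factors (1,1,1,1,1,1,1,1,1).

Boundary ∂_2: C_2 → C_1 sends each 2-simplex [p,q,r] to [q,r] − [p,r] + [p,q]. For instance
  ∂[v_2,v_4,v_5] = [v_4,v_5] − [v_2,v_5] + [v_2,v_4],
  ∂[v_1,v_4,v_6] = [v_4,v_6] − [v_1,v_6] + [v_1,v_4].
The 30×20 boundary matrix has rank 20 and Smith normal form diag(1,1,1,1,1,1,1,1,1,1,1,1,1,1,1,1,1,1,1,2).

Now H_k = ker ∂_k / im ∂_{k+1}, so:

  H_0: rank C_0 − rank ∂_1 = 10 − 9 = 1, and the invariant factors of ∂_1 are all 1, so H_0 = Z.

(K is a triangulation of the Klein bottle.)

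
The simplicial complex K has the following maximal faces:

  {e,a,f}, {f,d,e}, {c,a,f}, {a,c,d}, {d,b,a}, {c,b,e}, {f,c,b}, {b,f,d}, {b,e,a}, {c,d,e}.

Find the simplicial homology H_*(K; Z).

H_0 ≅ Z,  H_1 ≅ Z/2Z,  H_2 = 0.

We work with the vertex ordering a < b < c < d < e < f. The simplices of K, each written with vertices in increasing order, are:

  0-simplices (6): a, b, c, d, e, f
  1-simplices (15): ab, ac, ad, ae, af, bc, bd, be, bf, cd, ce, cf, de, df, ef
  2-simplices (10): abd, abe, acd, acf, aef, bce, bcf, bdf, cde, def

giving chain groups C_0 ≅ Z^6, C_1 ≅ Z^15, C_2 ≅ Z^10.

Boundary ∂_1: C_1 → C_0 maps an edge to its endpoints' difference, ∂[p,q] = q − p. For instance
  ∂bc = c − b.
As a 6×15 matrix over Z this has rank 5, with invariant factors (1,1,1,1,1).

The boundary map ∂_2: C_2 → C_1 sends each 2-simplex [p,q,r] to [q,r] − [p,r] + [p,q]. For instance
  ∂aef = ef − af + ae,
  ∂bce = ce − be + bc.
This gives a 15×10 integer matrix of rank 10; reducing to Smith normal form yields diagonal entries (1,1,1,1,1,1,1,1,1,2).

Computing H_k = (kernel of ∂_k) / (image of ∂_{k+1}):

  H_0: rank C_0 − rank ∂_1 = 6 − 5 = 1, and the invariant factors of ∂_1 are all 1, so H_0 ≅ Z.
  H_1: rank ker ∂_1 − rank ∂_2 = (15 − 5) − 10 = 0, and ∂_2 has invariant factor 2 > 1, so H_1 ≅ Z/2Z.
  H_2: rank ker ∂_2 − rank ∂_3 = (10 − 10) − 0 = 0, and there is no ∂_3, so H_2 ≅ 0.

(K is a triangulation of the real projective plane RP^2.)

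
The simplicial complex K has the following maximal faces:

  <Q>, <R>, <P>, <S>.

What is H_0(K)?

H_0 = Z^4.

Fix the vertex order P < Q < R < S and write every simplex with vertices in increasing order. Then dim K = 0 and the simplices of K are:

  0-simplices (4): P, Q, R, S

giving chain groups C_0 ≅ Z^4.

Computing H_k = (kernel of ∂_k) / (image of ∂_{k+1}):

  H_0: rank C_0 − rank ∂_1 = 4 − 0 = 4, and there is no ∂_1, so H_0 = Z^4.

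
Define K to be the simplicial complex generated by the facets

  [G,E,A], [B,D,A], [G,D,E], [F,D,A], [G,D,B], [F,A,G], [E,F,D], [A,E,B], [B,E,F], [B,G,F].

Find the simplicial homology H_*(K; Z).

K has 6 vertices, 15 edges, 10 triangles.
rank ∂_0 = 0, rank ∂_1 = 5 ⇒ b_0 = 6 − 0 − 5 = 1; all invariant factors of ∂_1 are 1 so no torsion. So H_0 = Z.
rank ∂_1 = 5, rank ∂_2 = 10 ⇒ b_1 = 15 − 5 − 10 = 0; ∂_2 has invariant factor(s) [2] giving torsion. So H_1 = Z/2.
rank ∂_2 = 10, rank ∂_3 = 0 ⇒ b_2 = 10 − 10 − 0 = 0. So H_2 = 0.

H_0 = Z,  H_1 = Z/2,  H_2 = 0.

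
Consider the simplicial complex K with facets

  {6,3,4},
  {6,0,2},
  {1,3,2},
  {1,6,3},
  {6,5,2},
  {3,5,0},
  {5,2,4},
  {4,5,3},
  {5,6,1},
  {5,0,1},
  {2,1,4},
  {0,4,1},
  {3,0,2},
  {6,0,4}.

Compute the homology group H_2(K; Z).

Fix the vertex order 0 < 1 < 2 < 3 < 4 < 5 < 6 and write every simplex with vertices in increasing order. Then dim K = 2 and the simplices of K are:

  0-simplices (7): [0], [1], [2], [3], [4], [5], [6]
  1-simplices (21): [0,1], [0,2], [0,3], [0,4], [0,5], [0,6], [1,2], [1,3], [1,4], [1,5], [1,6], [2,3], [2,4], [2,5], [2,6], [3,4], [3,5], [3,6], [4,5], [4,6], [5,6]
  2-simplices (14): [0,1,4], [0,1,5], [0,2,3], [0,2,6], [0,3,5], [0,4,6], [1,2,3], [1,2,4], [1,3,6], [1,5,6], [2,4,5], [2,5,6], [3,4,5], [3,4,6]

Hence C_0 ≅ Z^7, C_1 ≅ Z^21, C_2 ≅ Z^14.

Boundary ∂_1: C_1 → C_0 is given by ∂[p,q] = [q] − [p].
As a 7×21 matrix over Z this has rank 6, with invariant factors (1,1,1,1,1,1).

Boundary ∂_2: C_2 → C_1 sends each 2-simplex [p,q,r] to [q,r] − [p,r] + [p,q]. For instance
  ∂[2,4,5] = [4,5] − [2,5] + [2,4],
  ∂[1,3,6] = [3,6] − [1,6] + [1,3].
This gives a 21×14 integer matrix of rank 13; reducing to Smith normal form yields diagonal entries (1,1,1,1,1,1,1,1,1,1,1,1,1).

From H_k ≅ ker(∂_k) / im(∂_{k+1}) we obtain:

  H_2: rank ker ∂_2 − rank ∂_3 = (14 − 13) − 0 = 1, and there is no ∂_3, so H_2 = Z.

H_2 ≅ Z.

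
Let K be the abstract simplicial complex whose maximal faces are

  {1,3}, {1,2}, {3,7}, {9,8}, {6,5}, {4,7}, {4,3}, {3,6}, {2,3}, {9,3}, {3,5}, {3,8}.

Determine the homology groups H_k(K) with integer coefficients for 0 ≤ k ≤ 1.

H_0 = Z,  H_1 = Z^4.

Order the vertices as 1 < 2 < 3 < 4 < 5 < 6 < 7 < 8 < 9. Listing each simplex with vertices in this order, K has dimension 1 with simplices:

  0-simplices (9): [1], [2], [3], [4], [5], [6], [7], [8], [9]
  1-simplices (12): [1,2], [1,3], [2,3], [3,4], [3,5], [3,6], [3,7], [3,8], [3,9], [4,7], [5,6], [8,9]

giving chain groups C_0 ≅ Z^9, C_1 ≅ Z^12.

∂_1: C_1 → C_0 is given by ∂[p,q] = [q] − [p].
This gives a 9×12 integer matrix of rank 8; reducing to Smith normal form yields diagonal entries (1,1,1,1,1,1,1,1).

Reading off H_k = ker ∂_k / im ∂_{k+1}:

  H_0: rank C_0 − rank ∂_1 = 9 − 8 = 1, and the invariant factors of ∂_1 are all 1, so H_0 = Z.
  H_1: rank ker ∂_1 − rank ∂_2 = (12 − 8) − 0 = 4, and there is no ∂_2, so H_1 = Z^4.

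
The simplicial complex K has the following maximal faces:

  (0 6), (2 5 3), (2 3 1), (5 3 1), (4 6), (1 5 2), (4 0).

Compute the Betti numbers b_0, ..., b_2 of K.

Order the vertices as 0 < 1 < 2 < 3 < 4 < 5 < 6. Listing each simplex with vertices in this order, K has dimension 2 with simplices:

  0-simplices (7): [0], [1], [2], [3], [4], [5], [6]
  1-simplices (9): [0,4], [0,6], [1,2], [1,3], [1,5], [2,3], [2,5], [3,5], [4,6]
  2-simplices (4): [1,2,3], [1,2,5], [1,3,5], [2,3,5]

Hence C_0 ≅ Z^7, C_1 ≅ Z^9, C_2 ≅ Z^4.

∂_1: C_1 → C_0 sends each edge [p,q] (with p < q) to q − p. For instance
  ∂[0,4] = [4] − [0].
The 7×9 boundary matrix has rank 5 and Smith normal form diag(1,1,1,1,1).

∂_2: C_2 → C_1 maps a triangle to the signed sum of its edges. For instance
  ∂[1,2,3] = [2,3] − [1,3] + [1,2],
  ∂[2,3,5] = [3,5] − [2,5] + [2,3].
The resulting 9×4 matrix has rank 3, and its Smith normal form has invariant factors (1,1,1).

Computing H_k = (kernel of ∂_k) / (image of ∂_{k+1}):

  H_0: rank C_0 − rank ∂_1 = 7 − 5 = 2, and the invariant factors of ∂_1 are all 1, so H_0 = Z^2.
  H_1: rank ker ∂_1 − rank ∂_2 = (9 − 5) − 3 = 1, and the invariant factors of ∂_2 are all 1, so H_1 = Z.
  H_2: rank ker ∂_2 − rank ∂_3 = (4 − 3) − 0 = 1, and there is no ∂_3, so H_2 = Z.

Hence the Betti numbers are b_0 = 2, b_1 = 1, b_2 = 1.

b_0 = 2, b_1 = 1, b_2 = 1.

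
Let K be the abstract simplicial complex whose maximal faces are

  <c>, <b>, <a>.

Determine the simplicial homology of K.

H_0 ≅ Z^3.

Take the total order a < b < c on the vertex set. Then K (dimension 0) consists of the simplices:

  0-simplices (3): a, b, c

giving chain groups C_0 ≅ Z^3.

From H_k ≅ ker(∂_k) / im(∂_{k+1}) we obtain:

  H_0: rank C_0 − rank ∂_1 = 3 − 0 = 3, and there is no ∂_1, so H_0 ≅ Z^3.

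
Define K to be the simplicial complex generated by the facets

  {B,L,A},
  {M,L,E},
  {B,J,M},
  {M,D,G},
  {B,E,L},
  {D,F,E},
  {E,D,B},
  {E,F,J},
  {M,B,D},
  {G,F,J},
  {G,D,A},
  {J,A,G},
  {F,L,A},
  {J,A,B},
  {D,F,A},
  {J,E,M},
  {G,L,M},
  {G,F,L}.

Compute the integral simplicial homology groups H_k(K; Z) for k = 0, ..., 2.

K has 9 vertices, 27 edges, 18 triangles.
rank ∂_0 = 0, rank ∂_1 = 8 ⇒ b_0 = 9 − 0 − 8 = 1; all invariant factors of ∂_1 are 1 so no torsion. So H_0 = Z.
rank ∂_1 = 8, rank ∂_2 = 18 ⇒ b_1 = 27 − 8 − 18 = 1; ∂_2 has invariant factor(s) [2] giving torsion. So H_1 = Z ⊕ Z/2.
rank ∂_2 = 18, rank ∂_3 = 0 ⇒ b_2 = 18 − 18 − 0 = 0. So H_2 = 0.

H_0 = Z,  H_1 = Z ⊕ Z/2,  H_2 = 0.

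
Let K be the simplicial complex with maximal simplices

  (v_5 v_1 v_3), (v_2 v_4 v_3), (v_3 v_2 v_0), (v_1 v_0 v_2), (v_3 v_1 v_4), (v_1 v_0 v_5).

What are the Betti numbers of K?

K has 6 vertices, 12 edges, 6 triangles.
rank ∂_0 = 0, rank ∂_1 = 5 ⇒ b_0 = 6 − 0 − 5 = 1; all invariant factors of ∂_1 are 1 so no torsion. So H_0 = Z.
rank ∂_1 = 5, rank ∂_2 = 6 ⇒ b_1 = 12 − 5 − 6 = 1; all invariant factors of ∂_2 are 1 so no torsion. So H_1 = Z.
rank ∂_2 = 6, rank ∂_3 = 0 ⇒ b_2 = 6 − 6 − 0 = 0. So H_2 = 0.

b_0 = 1, b_1 = 1, b_2 = 0.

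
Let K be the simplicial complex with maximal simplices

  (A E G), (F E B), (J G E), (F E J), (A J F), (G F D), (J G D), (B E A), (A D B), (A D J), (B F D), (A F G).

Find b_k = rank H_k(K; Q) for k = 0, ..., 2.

Order the vertices as A < B < D < E < F < G < J. Listing each simplex with vertices in this order, K has dimension 2 with simplices:

  0-simplices (7): A, B, D, E, F, G, J
  1-simplices (18): AB, AD, AE, AF, AG, AJ, BD, BE, BF, DF, DG, DJ, EF, EG, EJ, FG, FJ, GJ
  2-simplices (12): ABD, ABE, ADJ, AEG, AFG, AFJ, BDF, BEF, DFG, DGJ, EFJ, EGJ

Hence C_0 ≅ Z^7, C_1 ≅ Z^18, C_2 ≅ Z^12.

∂_1: C_1 → C_0 sends each edge [p,q] (with p < q) to q − p.
This gives a 7×18 integer matrix of rank 6; reducing to Smith normal form yields diagonal entries (1,1,1,1,1,1).

∂_2: C_2 → C_1 acts by ∂[p,q,r] = [q,r] − [p,r] + [p,q]. For instance
  ∂AEG = EG − AG + AE,
  ∂AFJ = FJ − AJ + AF.
The resulting 18×12 matrix has rank 12, and its Smith normal form has invariant factors (1,1,1,1,1,1,1,1,1,1,1,2).

Computing H_k = (kernel of ∂_k) / (image of ∂_{k+1}):

  H_0: rank C_0 − rank ∂_1 = 7 − 6 = 1, and the invariant factors of ∂_1 are all 1, so H_0 = Z.
  H_1: rank ker ∂_1 − rank ∂_2 = (18 − 6) − 12 = 0, and ∂_2 has invariant factor 2 > 1, so H_1 = Z/2.
  H_2: rank ker ∂_2 − rank ∂_3 = (12 − 12) − 0 = 0, and there is no ∂_3, so H_2 = 0.

As a check, the Euler characteristic is 7 − 18 + 12 = 1, which agrees with 1 − 0 + 0 = 1.

Hence the Betti numbers are b_0 = 1, b_1 = 0, b_2 = 0.

b_0 = 1, b_1 = 0, b_2 = 0.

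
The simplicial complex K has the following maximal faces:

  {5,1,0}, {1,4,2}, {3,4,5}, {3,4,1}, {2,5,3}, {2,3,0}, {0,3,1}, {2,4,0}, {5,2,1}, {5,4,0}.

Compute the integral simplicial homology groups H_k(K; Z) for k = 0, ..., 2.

K has 6 vertices, 15 edges, 10 triangles.
rank ∂_0 = 0, rank ∂_1 = 5 ⇒ b_0 = 6 − 0 − 5 = 1; all invariant factors of ∂_1 are 1 so no torsion. So H_0 ≅ Z.
rank ∂_1 = 5, rank ∂_2 = 10 ⇒ b_1 = 15 − 5 − 10 = 0; ∂_2 has invariant factor(s) [2] giving torsion. So H_1 ≅ Z_2.
rank ∂_2 = 10, rank ∂_3 = 0 ⇒ b_2 = 10 − 10 − 0 = 0. So H_2 ≅ 0.

H_0 ≅ Z,  H_1 ≅ Z_2,  H_2 = 0.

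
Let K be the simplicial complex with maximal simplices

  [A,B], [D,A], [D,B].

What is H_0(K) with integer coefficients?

H_0 ≅ Z.

Order the vertices as A < B < D. Listing each simplex with vertices in this order, K has dimension 1 with simplices:

  0-simplices (3): A, B, D
  1-simplices (3): AB, AD, BD

so the chain groups are C_0 ≅ Z^3, C_1 ≅ Z^3.

Boundary ∂_1: C_1 → C_0 maps an edge to its endpoints' difference, ∂[p,q] = q − p. For instance
  ∂AD = D − A.
This gives a 3×3 integer matrix of rank 2; reducing to Smith normal form yields diagonal entries (1,1).

Reading off H_k = ker ∂_k / im ∂_{k+1}:

  H_0: rank C_0 − rank ∂_1 = 3 − 2 = 1, and the invariant factors of ∂_1 are all 1, so H_0 ≅ Z.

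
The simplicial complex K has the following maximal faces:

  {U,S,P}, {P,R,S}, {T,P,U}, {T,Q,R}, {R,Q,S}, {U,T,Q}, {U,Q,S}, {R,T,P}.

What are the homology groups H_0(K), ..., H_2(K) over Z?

H_0 = Z,  H_1 = 0,  H_2 = Z.

We work with the vertex ordering P < Q < R < S < T < U. The simplices of K, each written with vertices in increasing order, are:

  0-simplices (6): P, Q, R, S, T, U
  1-simplices (12): PR, PS, PT, PU, QR, QS, QT, QU, RS, RT, SU, TU
  2-simplices (8): PRS, PRT, PSU, PTU, QRS, QRT, QSU, QTU

so the chain groups are C_0 ≅ Z^6, C_1 ≅ Z^12, C_2 ≅ Z^8.

∂_1: C_1 → C_0 sends each edge [p,q] (with p < q) to q − p.
This gives a 6×12 integer matrix of rank 5; reducing to Smith normal form yields diagonal entries (1,1,1,1,1).

∂_2: C_2 → C_1 sends each 2-simplex [p,q,r] to [q,r] − [p,r] + [p,q]. For instance
  ∂PRS = RS − PS + PR,
  ∂QTU = TU − QU + QT.
The resulting 12×8 matrix has rank 7, and its Smith normal form has invariant factors (1,1,1,1,1,1,1).

Reading off H_k = ker ∂_k / im ∂_{k+1}:

  H_0: rank C_0 − rank ∂_1 = 6 − 5 = 1, and the invariant factors of ∂_1 are all 1, so H_0 = Z.
  H_1: rank ker ∂_1 − rank ∂_2 = (12 − 5) − 7 = 0, and the invariant factors of ∂_2 are all 1, so H_1 = 0.
  H_2: rank ker ∂_2 − rank ∂_3 = (8 − 7) − 0 = 1, and there is no ∂_3, so H_2 = Z.

(K is a triangulation of the 2-sphere S^2.)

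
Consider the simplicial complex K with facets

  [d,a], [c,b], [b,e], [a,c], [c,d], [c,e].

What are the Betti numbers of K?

We work with the vertex ordering a < b < c < d < e. The simplices of K, each written with vertices in increasing order, are:

  0-simplices (5): a, b, c, d, e
  1-simplices (6): ac, ad, bc, be, cd, ce

giving chain groups C_0 ≅ Z^5, C_1 ≅ Z^6.

The boundary map ∂_1: C_1 → C_0 maps an edge to its endpoints' difference, ∂[p,q] = q − p. For instance
  ∂ce = e − c.
The resulting 5×6 matrix has rank 4, and its Smith normal form has invariant factors (1,1,1,1).

From H_k ≅ ker(∂_k) / im(∂_{k+1}) we obtain:

  H_0: rank C_0 − rank ∂_1 = 5 − 4 = 1, and the invariant factors of ∂_1 are all 1, so H_0 = Z.
  H_1: rank ker ∂_1 − rank ∂_2 = (6 − 4) − 0 = 2, and there is no ∂_2, so H_1 = Z^2.

(K is a triangulation of a wedge of 2 circles.)

Hence the Betti numbers are b_0 = 1, b_1 = 2.

b_0 = 1, b_1 = 2.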